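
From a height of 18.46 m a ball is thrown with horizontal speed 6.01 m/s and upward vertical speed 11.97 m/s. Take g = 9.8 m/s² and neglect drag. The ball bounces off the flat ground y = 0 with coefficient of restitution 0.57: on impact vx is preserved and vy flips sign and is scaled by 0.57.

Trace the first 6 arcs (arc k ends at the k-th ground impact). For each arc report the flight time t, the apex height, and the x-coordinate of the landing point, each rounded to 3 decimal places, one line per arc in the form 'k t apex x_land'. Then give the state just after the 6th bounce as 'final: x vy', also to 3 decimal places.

1 3.515 25.770 21.124
2 2.614 8.373 36.836
3 1.490 2.720 45.792
4 0.849 0.884 50.897
5 0.484 0.287 53.807
6 0.276 0.093 55.465
final: 55.465 0.771

Arc 1: start y=18.460, vy=11.970 → t=3.515, apex=25.770, x_land=21.124, impact vy=-22.474
  bounce: vy ← 0.57·22.474 = 12.810
Arc 2: start y=0.000, vy=12.810 → t=2.614, apex=8.373, x_land=36.836, impact vy=-12.810
  bounce: vy ← 0.57·12.810 = 7.302
Arc 3: start y=0.000, vy=7.302 → t=1.490, apex=2.720, x_land=45.792, impact vy=-7.302
  bounce: vy ← 0.57·7.302 = 4.162
Arc 4: start y=0.000, vy=4.162 → t=0.849, apex=0.884, x_land=50.897, impact vy=-4.162
  bounce: vy ← 0.57·4.162 = 2.372
Arc 5: start y=0.000, vy=2.372 → t=0.484, apex=0.287, x_land=53.807, impact vy=-2.372
  bounce: vy ← 0.57·2.372 = 1.352
Arc 6: start y=0.000, vy=1.352 → t=0.276, apex=0.093, x_land=55.465, impact vy=-1.352
  bounce: vy ← 0.57·1.352 = 0.771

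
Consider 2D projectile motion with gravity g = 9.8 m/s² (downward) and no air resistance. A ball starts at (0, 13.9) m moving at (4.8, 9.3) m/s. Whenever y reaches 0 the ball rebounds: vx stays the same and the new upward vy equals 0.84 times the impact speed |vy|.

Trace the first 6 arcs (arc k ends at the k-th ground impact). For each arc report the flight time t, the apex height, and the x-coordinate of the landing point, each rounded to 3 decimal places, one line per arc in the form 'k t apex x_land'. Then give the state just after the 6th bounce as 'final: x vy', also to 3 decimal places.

Arc 1: start y=13.900, vy=9.300 → t=2.882, apex=18.313, x_land=13.835, impact vy=-18.945
  bounce: vy ← 0.84·18.945 = 15.914
Arc 2: start y=0.000, vy=15.914 → t=3.248, apex=12.921, x_land=29.424, impact vy=-15.914
  bounce: vy ← 0.84·15.914 = 13.368
Arc 3: start y=0.000, vy=13.368 → t=2.728, apex=9.117, x_land=42.519, impact vy=-13.368
  bounce: vy ← 0.84·13.368 = 11.229
Arc 4: start y=0.000, vy=11.229 → t=2.292, apex=6.433, x_land=53.519, impact vy=-11.229
  bounce: vy ← 0.84·11.229 = 9.432
Arc 5: start y=0.000, vy=9.432 → t=1.925, apex=4.539, x_land=62.759, impact vy=-9.432
  bounce: vy ← 0.84·9.432 = 7.923
Arc 6: start y=0.000, vy=7.923 → t=1.617, apex=3.203, x_land=70.520, impact vy=-7.923
  bounce: vy ← 0.84·7.923 = 6.655

1 2.882 18.313 13.835
2 3.248 12.921 29.424
3 2.728 9.117 42.519
4 2.292 6.433 53.519
5 1.925 4.539 62.759
6 1.617 3.203 70.520
final: 70.520 6.655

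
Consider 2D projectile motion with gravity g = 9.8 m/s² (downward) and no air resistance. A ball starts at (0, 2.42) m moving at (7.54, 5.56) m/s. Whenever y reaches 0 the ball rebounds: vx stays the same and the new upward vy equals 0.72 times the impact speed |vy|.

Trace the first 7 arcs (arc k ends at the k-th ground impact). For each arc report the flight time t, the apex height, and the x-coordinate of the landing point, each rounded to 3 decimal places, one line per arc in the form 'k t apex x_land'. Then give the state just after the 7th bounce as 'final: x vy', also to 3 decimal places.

1 1.471 3.997 11.088
2 1.301 2.072 20.894
3 0.936 1.074 27.955
4 0.674 0.557 33.039
5 0.485 0.289 36.699
6 0.350 0.150 39.334
7 0.252 0.078 41.232
final: 41.232 0.888

Arc 1: start y=2.420, vy=5.560 → t=1.471, apex=3.997, x_land=11.088, impact vy=-8.851
  bounce: vy ← 0.72·8.851 = 6.373
Arc 2: start y=0.000, vy=6.373 → t=1.301, apex=2.072, x_land=20.894, impact vy=-6.373
  bounce: vy ← 0.72·6.373 = 4.589
Arc 3: start y=0.000, vy=4.589 → t=0.936, apex=1.074, x_land=27.955, impact vy=-4.589
  bounce: vy ← 0.72·4.589 = 3.304
Arc 4: start y=0.000, vy=3.304 → t=0.674, apex=0.557, x_land=33.039, impact vy=-3.304
  bounce: vy ← 0.72·3.304 = 2.379
Arc 5: start y=0.000, vy=2.379 → t=0.485, apex=0.289, x_land=36.699, impact vy=-2.379
  bounce: vy ← 0.72·2.379 = 1.713
Arc 6: start y=0.000, vy=1.713 → t=0.350, apex=0.150, x_land=39.334, impact vy=-1.713
  bounce: vy ← 0.72·1.713 = 1.233
Arc 7: start y=0.000, vy=1.233 → t=0.252, apex=0.078, x_land=41.232, impact vy=-1.233
  bounce: vy ← 0.72·1.233 = 0.888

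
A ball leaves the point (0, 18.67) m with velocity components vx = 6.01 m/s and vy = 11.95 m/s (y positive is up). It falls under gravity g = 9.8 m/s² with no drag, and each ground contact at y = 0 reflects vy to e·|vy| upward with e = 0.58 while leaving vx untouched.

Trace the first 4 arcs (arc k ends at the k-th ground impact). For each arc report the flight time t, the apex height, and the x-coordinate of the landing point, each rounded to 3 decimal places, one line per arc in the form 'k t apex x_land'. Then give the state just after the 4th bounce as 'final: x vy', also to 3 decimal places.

1 3.521 25.956 21.161
2 2.670 8.732 37.206
3 1.548 2.937 46.513
4 0.898 0.988 51.910
final: 51.910 2.552

Arc 1: start y=18.670, vy=11.950 → t=3.521, apex=25.956, x_land=21.161, impact vy=-22.555
  bounce: vy ← 0.58·22.555 = 13.082
Arc 2: start y=0.000, vy=13.082 → t=2.670, apex=8.732, x_land=37.206, impact vy=-13.082
  bounce: vy ← 0.58·13.082 = 7.588
Arc 3: start y=0.000, vy=7.588 → t=1.548, apex=2.937, x_land=46.513, impact vy=-7.588
  bounce: vy ← 0.58·7.588 = 4.401
Arc 4: start y=0.000, vy=4.401 → t=0.898, apex=0.988, x_land=51.910, impact vy=-4.401
  bounce: vy ← 0.58·4.401 = 2.552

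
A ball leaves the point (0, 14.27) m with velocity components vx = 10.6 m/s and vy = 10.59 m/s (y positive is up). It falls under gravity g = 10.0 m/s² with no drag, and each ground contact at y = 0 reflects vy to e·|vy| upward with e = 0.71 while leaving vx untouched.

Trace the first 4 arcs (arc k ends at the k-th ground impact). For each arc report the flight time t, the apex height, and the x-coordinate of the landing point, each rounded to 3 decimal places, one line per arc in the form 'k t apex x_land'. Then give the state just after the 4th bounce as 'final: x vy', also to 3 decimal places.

1 3.053 19.877 32.360
2 2.831 10.020 62.372
3 2.010 5.051 83.680
4 1.427 2.546 98.809
final: 98.809 5.067

Arc 1: start y=14.270, vy=10.590 → t=3.053, apex=19.877, x_land=32.360, impact vy=-19.939
  bounce: vy ← 0.71·19.939 = 14.156
Arc 2: start y=0.000, vy=14.156 → t=2.831, apex=10.020, x_land=62.372, impact vy=-14.156
  bounce: vy ← 0.71·14.156 = 10.051
Arc 3: start y=0.000, vy=10.051 → t=2.010, apex=5.051, x_land=83.680, impact vy=-10.051
  bounce: vy ← 0.71·10.051 = 7.136
Arc 4: start y=0.000, vy=7.136 → t=1.427, apex=2.546, x_land=98.809, impact vy=-7.136
  bounce: vy ← 0.71·7.136 = 5.067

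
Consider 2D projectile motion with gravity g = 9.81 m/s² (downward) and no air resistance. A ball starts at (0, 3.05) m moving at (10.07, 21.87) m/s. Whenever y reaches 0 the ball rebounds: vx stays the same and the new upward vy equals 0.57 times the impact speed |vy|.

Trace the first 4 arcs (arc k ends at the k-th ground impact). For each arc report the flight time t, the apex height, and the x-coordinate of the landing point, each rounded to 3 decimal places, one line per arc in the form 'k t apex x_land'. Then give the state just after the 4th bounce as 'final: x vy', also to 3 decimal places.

Arc 1: start y=3.050, vy=21.870 → t=4.594, apex=27.428, x_land=46.262, impact vy=-23.198
  bounce: vy ← 0.57·23.198 = 13.223
Arc 2: start y=0.000, vy=13.223 → t=2.696, apex=8.911, x_land=73.409, impact vy=-13.223
  bounce: vy ← 0.57·13.223 = 7.537
Arc 3: start y=0.000, vy=7.537 → t=1.537, apex=2.895, x_land=88.882, impact vy=-7.537
  bounce: vy ← 0.57·7.537 = 4.296
Arc 4: start y=0.000, vy=4.296 → t=0.876, apex=0.941, x_land=97.702, impact vy=-4.296
  bounce: vy ← 0.57·4.296 = 2.449

1 4.594 27.428 46.262
2 2.696 8.911 73.409
3 1.537 2.895 88.882
4 0.876 0.941 97.702
final: 97.702 2.449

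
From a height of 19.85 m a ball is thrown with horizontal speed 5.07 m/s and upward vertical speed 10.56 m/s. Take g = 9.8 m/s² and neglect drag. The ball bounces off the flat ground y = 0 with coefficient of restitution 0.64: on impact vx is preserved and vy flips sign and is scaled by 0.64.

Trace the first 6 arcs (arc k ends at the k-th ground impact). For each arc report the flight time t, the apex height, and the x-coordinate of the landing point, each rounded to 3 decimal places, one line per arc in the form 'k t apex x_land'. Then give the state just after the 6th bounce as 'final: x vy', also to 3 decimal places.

1 3.361 25.539 17.038
2 2.922 10.461 31.854
3 1.870 4.285 41.336
4 1.197 1.755 47.405
5 0.766 0.719 51.288
6 0.490 0.294 53.774
final: 53.774 1.537

Arc 1: start y=19.850, vy=10.560 → t=3.361, apex=25.539, x_land=17.038, impact vy=-22.374
  bounce: vy ← 0.64·22.374 = 14.319
Arc 2: start y=0.000, vy=14.319 → t=2.922, apex=10.461, x_land=31.854, impact vy=-14.319
  bounce: vy ← 0.64·14.319 = 9.164
Arc 3: start y=0.000, vy=9.164 → t=1.870, apex=4.285, x_land=41.336, impact vy=-9.164
  bounce: vy ← 0.64·9.164 = 5.865
Arc 4: start y=0.000, vy=5.865 → t=1.197, apex=1.755, x_land=47.405, impact vy=-5.865
  bounce: vy ← 0.64·5.865 = 3.754
Arc 5: start y=0.000, vy=3.754 → t=0.766, apex=0.719, x_land=51.288, impact vy=-3.754
  bounce: vy ← 0.64·3.754 = 2.402
Arc 6: start y=0.000, vy=2.402 → t=0.490, apex=0.294, x_land=53.774, impact vy=-2.402
  bounce: vy ← 0.64·2.402 = 1.537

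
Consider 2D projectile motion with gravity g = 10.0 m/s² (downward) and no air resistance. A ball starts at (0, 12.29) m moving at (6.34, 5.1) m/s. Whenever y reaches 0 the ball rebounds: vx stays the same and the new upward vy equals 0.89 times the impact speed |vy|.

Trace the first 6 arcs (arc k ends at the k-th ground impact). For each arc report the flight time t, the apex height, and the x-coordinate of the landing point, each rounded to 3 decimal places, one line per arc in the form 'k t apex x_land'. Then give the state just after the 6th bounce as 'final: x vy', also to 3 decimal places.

1 2.159 13.590 13.686
2 2.935 10.765 32.291
3 2.612 8.527 48.850
4 2.325 6.754 63.588
5 2.069 5.350 76.704
6 1.841 4.238 88.378
final: 88.378 8.194

Arc 1: start y=12.290, vy=5.100 → t=2.159, apex=13.590, x_land=13.686, impact vy=-16.487
  bounce: vy ← 0.89·16.487 = 14.673
Arc 2: start y=0.000, vy=14.673 → t=2.935, apex=10.765, x_land=32.291, impact vy=-14.673
  bounce: vy ← 0.89·14.673 = 13.059
Arc 3: start y=0.000, vy=13.059 → t=2.612, apex=8.527, x_land=48.850, impact vy=-13.059
  bounce: vy ← 0.89·13.059 = 11.623
Arc 4: start y=0.000, vy=11.623 → t=2.325, apex=6.754, x_land=63.588, impact vy=-11.623
  bounce: vy ← 0.89·11.623 = 10.344
Arc 5: start y=0.000, vy=10.344 → t=2.069, apex=5.350, x_land=76.704, impact vy=-10.344
  bounce: vy ← 0.89·10.344 = 9.206
Arc 6: start y=0.000, vy=9.206 → t=1.841, apex=4.238, x_land=88.378, impact vy=-9.206
  bounce: vy ← 0.89·9.206 = 8.194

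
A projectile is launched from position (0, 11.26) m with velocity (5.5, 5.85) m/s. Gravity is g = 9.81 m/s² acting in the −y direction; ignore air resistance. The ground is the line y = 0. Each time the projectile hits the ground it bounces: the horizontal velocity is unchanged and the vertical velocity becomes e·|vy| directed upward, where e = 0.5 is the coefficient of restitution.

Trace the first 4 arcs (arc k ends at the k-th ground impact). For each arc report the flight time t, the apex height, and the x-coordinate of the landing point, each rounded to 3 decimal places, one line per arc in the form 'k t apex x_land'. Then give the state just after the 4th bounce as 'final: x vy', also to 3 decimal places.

Arc 1: start y=11.260, vy=5.850 → t=2.225, apex=13.004, x_land=12.235, impact vy=-15.973
  bounce: vy ← 0.5·15.973 = 7.987
Arc 2: start y=0.000, vy=7.987 → t=1.628, apex=3.251, x_land=21.191, impact vy=-7.987
  bounce: vy ← 0.5·7.987 = 3.993
Arc 3: start y=0.000, vy=3.993 → t=0.814, apex=0.813, x_land=25.668, impact vy=-3.993
  bounce: vy ← 0.5·3.993 = 1.997
Arc 4: start y=0.000, vy=1.997 → t=0.407, apex=0.203, x_land=27.907, impact vy=-1.997
  bounce: vy ← 0.5·1.997 = 0.998

1 2.225 13.004 12.235
2 1.628 3.251 21.191
3 0.814 0.813 25.668
4 0.407 0.203 27.907
final: 27.907 0.998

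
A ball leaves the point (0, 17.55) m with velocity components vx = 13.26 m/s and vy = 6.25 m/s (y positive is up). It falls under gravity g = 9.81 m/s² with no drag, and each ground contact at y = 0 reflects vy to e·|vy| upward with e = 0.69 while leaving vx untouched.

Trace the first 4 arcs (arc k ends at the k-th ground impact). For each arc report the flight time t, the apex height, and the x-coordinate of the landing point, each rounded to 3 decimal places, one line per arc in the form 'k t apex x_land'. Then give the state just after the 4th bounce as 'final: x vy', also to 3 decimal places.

Arc 1: start y=17.550, vy=6.250 → t=2.633, apex=19.541, x_land=34.915, impact vy=-19.580
  bounce: vy ← 0.69·19.580 = 13.511
Arc 2: start y=0.000, vy=13.511 → t=2.754, apex=9.303, x_land=71.438, impact vy=-13.511
  bounce: vy ← 0.69·13.511 = 9.322
Arc 3: start y=0.000, vy=9.322 → t=1.901, apex=4.429, x_land=96.640, impact vy=-9.322
  bounce: vy ← 0.69·9.322 = 6.432
Arc 4: start y=0.000, vy=6.432 → t=1.311, apex=2.109, x_land=114.029, impact vy=-6.432
  bounce: vy ← 0.69·6.432 = 4.438

1 2.633 19.541 34.915
2 2.754 9.303 71.438
3 1.901 4.429 96.640
4 1.311 2.109 114.029
final: 114.029 4.438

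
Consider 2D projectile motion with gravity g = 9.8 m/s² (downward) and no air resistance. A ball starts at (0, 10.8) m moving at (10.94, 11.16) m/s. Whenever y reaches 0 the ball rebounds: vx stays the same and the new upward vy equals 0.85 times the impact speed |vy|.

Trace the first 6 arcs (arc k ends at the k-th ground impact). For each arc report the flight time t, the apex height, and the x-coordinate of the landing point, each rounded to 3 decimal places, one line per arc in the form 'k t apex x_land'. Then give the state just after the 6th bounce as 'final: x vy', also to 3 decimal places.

Arc 1: start y=10.800, vy=11.160 → t=3.010, apex=17.154, x_land=32.928, impact vy=-18.336
  bounce: vy ← 0.85·18.336 = 15.586
Arc 2: start y=0.000, vy=15.586 → t=3.181, apex=12.394, x_land=67.726, impact vy=-15.586
  bounce: vy ← 0.85·15.586 = 13.248
Arc 3: start y=0.000, vy=13.248 → t=2.704, apex=8.955, x_land=97.304, impact vy=-13.248
  bounce: vy ← 0.85·13.248 = 11.261
Arc 4: start y=0.000, vy=11.261 → t=2.298, apex=6.470, x_land=122.446, impact vy=-11.261
  bounce: vy ← 0.85·11.261 = 9.572
Arc 5: start y=0.000, vy=9.572 → t=1.953, apex=4.674, x_land=143.816, impact vy=-9.572
  bounce: vy ← 0.85·9.572 = 8.136
Arc 6: start y=0.000, vy=8.136 → t=1.660, apex=3.377, x_land=161.981, impact vy=-8.136
  bounce: vy ← 0.85·8.136 = 6.916

1 3.010 17.154 32.928
2 3.181 12.394 67.726
3 2.704 8.955 97.304
4 2.298 6.470 122.446
5 1.953 4.674 143.816
6 1.660 3.377 161.981
final: 161.981 6.916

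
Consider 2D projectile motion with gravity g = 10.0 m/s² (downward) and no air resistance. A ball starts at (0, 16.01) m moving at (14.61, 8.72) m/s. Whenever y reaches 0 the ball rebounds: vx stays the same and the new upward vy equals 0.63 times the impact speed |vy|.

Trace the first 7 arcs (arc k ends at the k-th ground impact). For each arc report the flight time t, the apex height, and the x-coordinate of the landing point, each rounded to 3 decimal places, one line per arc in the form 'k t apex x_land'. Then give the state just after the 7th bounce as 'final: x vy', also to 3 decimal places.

1 2.863 19.812 41.822
2 2.508 7.863 78.466
3 1.580 3.121 101.551
4 0.995 1.239 116.095
5 0.627 0.492 125.258
6 0.395 0.195 131.030
7 0.249 0.077 134.667
final: 134.667 0.784

Arc 1: start y=16.010, vy=8.720 → t=2.863, apex=19.812, x_land=41.822, impact vy=-19.906
  bounce: vy ← 0.63·19.906 = 12.541
Arc 2: start y=0.000, vy=12.541 → t=2.508, apex=7.863, x_land=78.466, impact vy=-12.541
  bounce: vy ← 0.63·12.541 = 7.901
Arc 3: start y=0.000, vy=7.901 → t=1.580, apex=3.121, x_land=101.551, impact vy=-7.901
  bounce: vy ← 0.63·7.901 = 4.977
Arc 4: start y=0.000, vy=4.977 → t=0.995, apex=1.239, x_land=116.095, impact vy=-4.977
  bounce: vy ← 0.63·4.977 = 3.136
Arc 5: start y=0.000, vy=3.136 → t=0.627, apex=0.492, x_land=125.258, impact vy=-3.136
  bounce: vy ← 0.63·3.136 = 1.976
Arc 6: start y=0.000, vy=1.976 → t=0.395, apex=0.195, x_land=131.030, impact vy=-1.976
  bounce: vy ← 0.63·1.976 = 1.245
Arc 7: start y=0.000, vy=1.245 → t=0.249, apex=0.077, x_land=134.667, impact vy=-1.245
  bounce: vy ← 0.63·1.245 = 0.784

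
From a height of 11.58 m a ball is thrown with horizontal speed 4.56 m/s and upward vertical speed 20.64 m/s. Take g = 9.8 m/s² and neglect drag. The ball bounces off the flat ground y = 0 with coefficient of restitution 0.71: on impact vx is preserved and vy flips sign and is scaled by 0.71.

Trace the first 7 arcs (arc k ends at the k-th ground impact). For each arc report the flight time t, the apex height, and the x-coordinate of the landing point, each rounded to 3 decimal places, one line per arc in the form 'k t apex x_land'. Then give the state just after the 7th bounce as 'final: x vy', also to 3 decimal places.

1 4.714 33.315 21.494
2 3.703 16.794 38.378
3 2.629 8.466 50.366
4 1.867 4.268 58.877
5 1.325 2.151 64.920
6 0.941 1.084 69.211
7 0.668 0.547 72.257
final: 72.257 2.324

Arc 1: start y=11.580, vy=20.640 → t=4.714, apex=33.315, x_land=21.494, impact vy=-25.553
  bounce: vy ← 0.71·25.553 = 18.143
Arc 2: start y=0.000, vy=18.143 → t=3.703, apex=16.794, x_land=38.378, impact vy=-18.143
  bounce: vy ← 0.71·18.143 = 12.881
Arc 3: start y=0.000, vy=12.881 → t=2.629, apex=8.466, x_land=50.366, impact vy=-12.881
  bounce: vy ← 0.71·12.881 = 9.146
Arc 4: start y=0.000, vy=9.146 → t=1.867, apex=4.268, x_land=58.877, impact vy=-9.146
  bounce: vy ← 0.71·9.146 = 6.494
Arc 5: start y=0.000, vy=6.494 → t=1.325, apex=2.151, x_land=64.920, impact vy=-6.494
  bounce: vy ← 0.71·6.494 = 4.610
Arc 6: start y=0.000, vy=4.610 → t=0.941, apex=1.084, x_land=69.211, impact vy=-4.610
  bounce: vy ← 0.71·4.610 = 3.273
Arc 7: start y=0.000, vy=3.273 → t=0.668, apex=0.547, x_land=72.257, impact vy=-3.273
  bounce: vy ← 0.71·3.273 = 2.324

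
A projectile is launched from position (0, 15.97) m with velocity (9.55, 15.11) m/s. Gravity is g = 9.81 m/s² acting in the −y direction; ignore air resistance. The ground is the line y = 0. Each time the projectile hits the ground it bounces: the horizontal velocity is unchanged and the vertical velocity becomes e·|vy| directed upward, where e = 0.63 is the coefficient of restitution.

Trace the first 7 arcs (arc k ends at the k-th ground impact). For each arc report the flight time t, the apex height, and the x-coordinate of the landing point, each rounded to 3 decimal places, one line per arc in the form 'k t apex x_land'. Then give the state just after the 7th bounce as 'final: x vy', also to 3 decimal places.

1 3.913 27.607 37.366
2 2.989 10.957 65.913
3 1.883 4.349 83.898
4 1.186 1.726 95.228
5 0.747 0.685 102.366
6 0.471 0.272 106.863
7 0.297 0.108 109.696
final: 109.696 0.917

Arc 1: start y=15.970, vy=15.110 → t=3.913, apex=27.607, x_land=37.366, impact vy=-23.273
  bounce: vy ← 0.63·23.273 = 14.662
Arc 2: start y=0.000, vy=14.662 → t=2.989, apex=10.957, x_land=65.913, impact vy=-14.662
  bounce: vy ← 0.63·14.662 = 9.237
Arc 3: start y=0.000, vy=9.237 → t=1.883, apex=4.349, x_land=83.898, impact vy=-9.237
  bounce: vy ← 0.63·9.237 = 5.819
Arc 4: start y=0.000, vy=5.819 → t=1.186, apex=1.726, x_land=95.228, impact vy=-5.819
  bounce: vy ← 0.63·5.819 = 3.666
Arc 5: start y=0.000, vy=3.666 → t=0.747, apex=0.685, x_land=102.366, impact vy=-3.666
  bounce: vy ← 0.63·3.666 = 2.310
Arc 6: start y=0.000, vy=2.310 → t=0.471, apex=0.272, x_land=106.863, impact vy=-2.310
  bounce: vy ← 0.63·2.310 = 1.455
Arc 7: start y=0.000, vy=1.455 → t=0.297, apex=0.108, x_land=109.696, impact vy=-1.455
  bounce: vy ← 0.63·1.455 = 0.917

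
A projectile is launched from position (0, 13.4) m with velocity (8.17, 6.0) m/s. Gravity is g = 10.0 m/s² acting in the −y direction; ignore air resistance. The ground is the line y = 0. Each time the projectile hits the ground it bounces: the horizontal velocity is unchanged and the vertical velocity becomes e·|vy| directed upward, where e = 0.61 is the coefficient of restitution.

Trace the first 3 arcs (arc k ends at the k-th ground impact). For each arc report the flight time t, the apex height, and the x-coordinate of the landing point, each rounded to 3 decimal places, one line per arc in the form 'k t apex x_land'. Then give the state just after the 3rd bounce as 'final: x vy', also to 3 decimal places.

Arc 1: start y=13.400, vy=6.000 → t=2.344, apex=15.200, x_land=19.147, impact vy=-17.436
  bounce: vy ← 0.61·17.436 = 10.636
Arc 2: start y=0.000, vy=10.636 → t=2.127, apex=5.656, x_land=36.526, impact vy=-10.636
  bounce: vy ← 0.61·10.636 = 6.488
Arc 3: start y=0.000, vy=6.488 → t=1.298, apex=2.105, x_land=47.127, impact vy=-6.488
  bounce: vy ← 0.61·6.488 = 3.958

1 2.344 15.200 19.147
2 2.127 5.656 36.526
3 1.298 2.105 47.127
final: 47.127 3.958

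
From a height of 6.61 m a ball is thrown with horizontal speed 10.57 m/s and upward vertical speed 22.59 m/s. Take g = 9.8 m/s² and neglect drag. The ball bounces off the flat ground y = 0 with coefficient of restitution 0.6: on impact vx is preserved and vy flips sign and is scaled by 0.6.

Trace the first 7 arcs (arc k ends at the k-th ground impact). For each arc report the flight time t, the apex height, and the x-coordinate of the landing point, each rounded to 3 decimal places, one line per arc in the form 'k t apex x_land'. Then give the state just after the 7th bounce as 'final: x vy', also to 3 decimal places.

Arc 1: start y=6.610, vy=22.590 → t=4.886, apex=32.646, x_land=51.648, impact vy=-25.296
  bounce: vy ← 0.6·25.296 = 15.177
Arc 2: start y=0.000, vy=15.177 → t=3.097, apex=11.753, x_land=84.388, impact vy=-15.177
  bounce: vy ← 0.6·15.177 = 9.106
Arc 3: start y=0.000, vy=9.106 → t=1.858, apex=4.231, x_land=104.031, impact vy=-9.106
  bounce: vy ← 0.6·9.106 = 5.464
Arc 4: start y=0.000, vy=5.464 → t=1.115, apex=1.523, x_land=115.818, impact vy=-5.464
  bounce: vy ← 0.6·5.464 = 3.278
Arc 5: start y=0.000, vy=3.278 → t=0.669, apex=0.548, x_land=122.889, impact vy=-3.278
  bounce: vy ← 0.6·3.278 = 1.967
Arc 6: start y=0.000, vy=1.967 → t=0.401, apex=0.197, x_land=127.133, impact vy=-1.967
  bounce: vy ← 0.6·1.967 = 1.180
Arc 7: start y=0.000, vy=1.180 → t=0.241, apex=0.071, x_land=129.678, impact vy=-1.180
  bounce: vy ← 0.6·1.180 = 0.708

1 4.886 32.646 51.648
2 3.097 11.753 84.388
3 1.858 4.231 104.031
4 1.115 1.523 115.818
5 0.669 0.548 122.889
6 0.401 0.197 127.133
7 0.241 0.071 129.678
final: 129.678 0.708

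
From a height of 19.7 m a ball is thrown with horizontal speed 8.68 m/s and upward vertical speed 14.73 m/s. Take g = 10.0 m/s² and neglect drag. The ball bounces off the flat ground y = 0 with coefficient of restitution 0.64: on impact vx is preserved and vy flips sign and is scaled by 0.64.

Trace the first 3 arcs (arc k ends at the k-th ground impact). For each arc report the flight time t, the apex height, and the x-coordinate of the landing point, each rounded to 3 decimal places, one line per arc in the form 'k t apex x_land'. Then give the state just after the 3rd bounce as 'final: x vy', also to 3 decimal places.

Arc 1: start y=19.700, vy=14.730 → t=3.945, apex=30.549, x_land=34.241, impact vy=-24.718
  bounce: vy ← 0.64·24.718 = 15.819
Arc 2: start y=0.000, vy=15.819 → t=3.164, apex=12.513, x_land=61.703, impact vy=-15.819
  bounce: vy ← 0.64·15.819 = 10.124
Arc 3: start y=0.000, vy=10.124 → t=2.025, apex=5.125, x_land=79.279, impact vy=-10.124
  bounce: vy ← 0.64·10.124 = 6.480

1 3.945 30.549 34.241
2 3.164 12.513 61.703
3 2.025 5.125 79.279
final: 79.279 6.480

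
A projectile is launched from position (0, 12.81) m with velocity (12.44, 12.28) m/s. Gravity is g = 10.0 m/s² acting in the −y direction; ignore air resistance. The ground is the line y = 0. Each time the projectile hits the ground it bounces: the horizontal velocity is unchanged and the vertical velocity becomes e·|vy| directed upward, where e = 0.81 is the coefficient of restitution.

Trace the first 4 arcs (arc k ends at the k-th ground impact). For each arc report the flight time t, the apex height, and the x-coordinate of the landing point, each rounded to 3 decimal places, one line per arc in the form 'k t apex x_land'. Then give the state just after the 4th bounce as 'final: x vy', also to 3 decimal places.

Arc 1: start y=12.810, vy=12.280 → t=3.245, apex=20.350, x_land=40.373, impact vy=-20.174
  bounce: vy ← 0.81·20.174 = 16.341
Arc 2: start y=0.000, vy=16.341 → t=3.268, apex=13.352, x_land=81.030, impact vy=-16.341
  bounce: vy ← 0.81·16.341 = 13.236
Arc 3: start y=0.000, vy=13.236 → t=2.647, apex=8.760, x_land=113.962, impact vy=-13.236
  bounce: vy ← 0.81·13.236 = 10.721
Arc 4: start y=0.000, vy=10.721 → t=2.144, apex=5.747, x_land=140.636, impact vy=-10.721
  bounce: vy ← 0.81·10.721 = 8.684

1 3.245 20.350 40.373
2 3.268 13.352 81.030
3 2.647 8.760 113.962
4 2.144 5.747 140.636
final: 140.636 8.684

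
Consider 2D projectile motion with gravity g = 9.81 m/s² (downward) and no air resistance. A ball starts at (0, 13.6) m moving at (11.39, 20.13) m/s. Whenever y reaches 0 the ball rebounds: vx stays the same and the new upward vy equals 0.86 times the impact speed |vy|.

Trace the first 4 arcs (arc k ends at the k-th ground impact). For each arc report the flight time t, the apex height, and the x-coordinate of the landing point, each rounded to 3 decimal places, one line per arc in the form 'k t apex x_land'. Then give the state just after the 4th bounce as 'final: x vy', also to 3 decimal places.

Arc 1: start y=13.600, vy=20.130 → t=4.695, apex=34.253, x_land=53.471, impact vy=-25.924
  bounce: vy ← 0.86·25.924 = 22.295
Arc 2: start y=0.000, vy=22.295 → t=4.545, apex=25.334, x_land=105.242, impact vy=-22.295
  bounce: vy ← 0.86·22.295 = 19.173
Arc 3: start y=0.000, vy=19.173 → t=3.909, apex=18.737, x_land=149.765, impact vy=-19.173
  bounce: vy ← 0.86·19.173 = 16.489
Arc 4: start y=0.000, vy=16.489 → t=3.362, apex=13.858, x_land=188.054, impact vy=-16.489
  bounce: vy ← 0.86·16.489 = 14.181

1 4.695 34.253 53.471
2 4.545 25.334 105.242
3 3.909 18.737 149.765
4 3.362 13.858 188.054
final: 188.054 14.181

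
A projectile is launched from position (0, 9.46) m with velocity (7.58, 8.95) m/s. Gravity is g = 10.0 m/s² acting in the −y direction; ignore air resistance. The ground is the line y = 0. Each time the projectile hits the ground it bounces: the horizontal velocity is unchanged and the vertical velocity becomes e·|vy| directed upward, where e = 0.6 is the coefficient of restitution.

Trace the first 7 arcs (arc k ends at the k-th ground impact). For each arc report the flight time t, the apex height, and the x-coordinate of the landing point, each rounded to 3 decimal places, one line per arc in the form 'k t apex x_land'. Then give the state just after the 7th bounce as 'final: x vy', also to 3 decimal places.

Arc 1: start y=9.460, vy=8.950 → t=2.536, apex=13.465, x_land=19.223, impact vy=-16.410
  bounce: vy ← 0.6·16.410 = 9.846
Arc 2: start y=0.000, vy=9.846 → t=1.969, apex=4.847, x_land=34.150, impact vy=-9.846
  bounce: vy ← 0.6·9.846 = 5.908
Arc 3: start y=0.000, vy=5.908 → t=1.182, apex=1.745, x_land=43.106, impact vy=-5.908
  bounce: vy ← 0.6·5.908 = 3.545
Arc 4: start y=0.000, vy=3.545 → t=0.709, apex=0.628, x_land=48.480, impact vy=-3.545
  bounce: vy ← 0.6·3.545 = 2.127
Arc 5: start y=0.000, vy=2.127 → t=0.425, apex=0.226, x_land=51.704, impact vy=-2.127
  bounce: vy ← 0.6·2.127 = 1.276
Arc 6: start y=0.000, vy=1.276 → t=0.255, apex=0.081, x_land=53.639, impact vy=-1.276
  bounce: vy ← 0.6·1.276 = 0.766
Arc 7: start y=0.000, vy=0.766 → t=0.153, apex=0.029, x_land=54.799, impact vy=-0.766
  bounce: vy ← 0.6·0.766 = 0.459

1 2.536 13.465 19.223
2 1.969 4.847 34.150
3 1.182 1.745 43.106
4 0.709 0.628 48.480
5 0.425 0.226 51.704
6 0.255 0.081 53.639
7 0.153 0.029 54.799
final: 54.799 0.459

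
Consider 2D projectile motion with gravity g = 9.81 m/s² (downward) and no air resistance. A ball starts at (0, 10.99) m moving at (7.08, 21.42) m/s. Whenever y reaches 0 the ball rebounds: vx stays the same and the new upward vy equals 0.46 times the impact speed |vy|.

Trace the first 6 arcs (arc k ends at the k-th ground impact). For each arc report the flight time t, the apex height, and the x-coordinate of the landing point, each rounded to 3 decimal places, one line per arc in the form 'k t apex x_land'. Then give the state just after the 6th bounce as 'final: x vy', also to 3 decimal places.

Arc 1: start y=10.990, vy=21.420 → t=4.831, apex=34.375, x_land=34.202, impact vy=-25.970
  bounce: vy ← 0.46·25.970 = 11.946
Arc 2: start y=0.000, vy=11.946 → t=2.436, apex=7.274, x_land=51.445, impact vy=-11.946
  bounce: vy ← 0.46·11.946 = 5.495
Arc 3: start y=0.000, vy=5.495 → t=1.120, apex=1.539, x_land=59.377, impact vy=-5.495
  bounce: vy ← 0.46·5.495 = 2.528
Arc 4: start y=0.000, vy=2.528 → t=0.515, apex=0.326, x_land=63.026, impact vy=-2.528
  bounce: vy ← 0.46·2.528 = 1.163
Arc 5: start y=0.000, vy=1.163 → t=0.237, apex=0.069, x_land=64.704, impact vy=-1.163
  bounce: vy ← 0.46·1.163 = 0.535
Arc 6: start y=0.000, vy=0.535 → t=0.109, apex=0.015, x_land=65.477, impact vy=-0.535
  bounce: vy ← 0.46·0.535 = 0.246

1 4.831 34.375 34.202
2 2.436 7.274 51.445
3 1.120 1.539 59.377
4 0.515 0.326 63.026
5 0.237 0.069 64.704
6 0.109 0.015 65.477
final: 65.477 0.246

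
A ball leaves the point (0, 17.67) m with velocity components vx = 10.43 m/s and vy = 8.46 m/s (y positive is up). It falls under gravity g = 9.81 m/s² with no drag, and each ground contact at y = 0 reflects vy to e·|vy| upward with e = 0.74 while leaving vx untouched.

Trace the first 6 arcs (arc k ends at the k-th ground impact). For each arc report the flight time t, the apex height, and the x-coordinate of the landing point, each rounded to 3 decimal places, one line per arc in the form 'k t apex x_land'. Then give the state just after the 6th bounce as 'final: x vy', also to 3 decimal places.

Arc 1: start y=17.670, vy=8.460 → t=2.947, apex=21.318, x_land=30.739, impact vy=-20.451
  bounce: vy ← 0.74·20.451 = 15.134
Arc 2: start y=0.000, vy=15.134 → t=3.085, apex=11.674, x_land=62.919, impact vy=-15.134
  bounce: vy ← 0.74·15.134 = 11.199
Arc 3: start y=0.000, vy=11.199 → t=2.283, apex=6.393, x_land=86.733, impact vy=-11.199
  bounce: vy ← 0.74·11.199 = 8.287
Arc 4: start y=0.000, vy=8.287 → t=1.690, apex=3.501, x_land=104.356, impact vy=-8.287
  bounce: vy ← 0.74·8.287 = 6.133
Arc 5: start y=0.000, vy=6.133 → t=1.250, apex=1.917, x_land=117.396, impact vy=-6.133
  bounce: vy ← 0.74·6.133 = 4.538
Arc 6: start y=0.000, vy=4.538 → t=0.925, apex=1.050, x_land=127.046, impact vy=-4.538
  bounce: vy ← 0.74·4.538 = 3.358

1 2.947 21.318 30.739
2 3.085 11.674 62.919
3 2.283 6.393 86.733
4 1.690 3.501 104.356
5 1.250 1.917 117.396
6 0.925 1.050 127.046
final: 127.046 3.358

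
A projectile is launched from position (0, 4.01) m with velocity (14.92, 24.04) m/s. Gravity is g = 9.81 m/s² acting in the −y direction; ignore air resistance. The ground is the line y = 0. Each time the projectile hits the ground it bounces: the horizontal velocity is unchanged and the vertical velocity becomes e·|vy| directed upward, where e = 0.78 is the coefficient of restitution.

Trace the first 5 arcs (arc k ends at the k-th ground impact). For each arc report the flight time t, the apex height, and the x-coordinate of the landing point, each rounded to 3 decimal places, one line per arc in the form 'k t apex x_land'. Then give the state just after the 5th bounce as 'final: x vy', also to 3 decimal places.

Arc 1: start y=4.010, vy=24.040 → t=5.063, apex=33.466, x_land=75.534, impact vy=-25.624
  bounce: vy ← 0.78·25.624 = 19.987
Arc 2: start y=0.000, vy=19.987 → t=4.075, apex=20.361, x_land=136.330, impact vy=-19.987
  bounce: vy ← 0.78·19.987 = 15.590
Arc 3: start y=0.000, vy=15.590 → t=3.178, apex=12.387, x_land=183.751, impact vy=-15.590
  bounce: vy ← 0.78·15.590 = 12.160
Arc 4: start y=0.000, vy=12.160 → t=2.479, apex=7.536, x_land=220.739, impact vy=-12.160
  bounce: vy ← 0.78·12.160 = 9.485
Arc 5: start y=0.000, vy=9.485 → t=1.934, apex=4.585, x_land=249.590, impact vy=-9.485
  bounce: vy ← 0.78·9.485 = 7.398

1 5.063 33.466 75.534
2 4.075 20.361 136.330
3 3.178 12.387 183.751
4 2.479 7.536 220.739
5 1.934 4.585 249.590
final: 249.590 7.398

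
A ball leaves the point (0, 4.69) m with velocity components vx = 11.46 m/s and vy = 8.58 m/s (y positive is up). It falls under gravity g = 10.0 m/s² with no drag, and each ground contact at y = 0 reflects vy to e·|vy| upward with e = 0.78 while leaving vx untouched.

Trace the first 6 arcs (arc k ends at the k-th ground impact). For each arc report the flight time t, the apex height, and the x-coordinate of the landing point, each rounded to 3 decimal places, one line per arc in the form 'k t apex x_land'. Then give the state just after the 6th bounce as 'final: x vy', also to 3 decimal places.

1 2.152 8.371 24.661
2 2.018 5.093 47.792
3 1.574 3.098 65.835
4 1.228 1.885 79.909
5 0.958 1.147 90.886
6 0.747 0.698 99.448
final: 99.448 2.914

Arc 1: start y=4.690, vy=8.580 → t=2.152, apex=8.371, x_land=24.661, impact vy=-12.939
  bounce: vy ← 0.78·12.939 = 10.092
Arc 2: start y=0.000, vy=10.092 → t=2.018, apex=5.093, x_land=47.792, impact vy=-10.092
  bounce: vy ← 0.78·10.092 = 7.872
Arc 3: start y=0.000, vy=7.872 → t=1.574, apex=3.098, x_land=65.835, impact vy=-7.872
  bounce: vy ← 0.78·7.872 = 6.140
Arc 4: start y=0.000, vy=6.140 → t=1.228, apex=1.885, x_land=79.909, impact vy=-6.140
  bounce: vy ← 0.78·6.140 = 4.789
Arc 5: start y=0.000, vy=4.789 → t=0.958, apex=1.147, x_land=90.886, impact vy=-4.789
  bounce: vy ← 0.78·4.789 = 3.736
Arc 6: start y=0.000, vy=3.736 → t=0.747, apex=0.698, x_land=99.448, impact vy=-3.736
  bounce: vy ← 0.78·3.736 = 2.914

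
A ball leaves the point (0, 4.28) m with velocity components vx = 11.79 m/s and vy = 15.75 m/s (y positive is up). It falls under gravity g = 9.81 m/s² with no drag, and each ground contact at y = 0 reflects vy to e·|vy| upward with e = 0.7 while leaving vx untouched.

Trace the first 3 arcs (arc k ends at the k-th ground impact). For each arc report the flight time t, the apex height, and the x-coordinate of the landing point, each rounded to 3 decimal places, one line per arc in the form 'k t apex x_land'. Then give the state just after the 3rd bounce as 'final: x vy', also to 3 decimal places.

Arc 1: start y=4.280, vy=15.750 → t=3.463, apex=16.923, x_land=40.829, impact vy=-18.222
  bounce: vy ← 0.7·18.222 = 12.755
Arc 2: start y=0.000, vy=12.755 → t=2.600, apex=8.292, x_land=71.488, impact vy=-12.755
  bounce: vy ← 0.7·12.755 = 8.929
Arc 3: start y=0.000, vy=8.929 → t=1.820, apex=4.063, x_land=92.950, impact vy=-8.929
  bounce: vy ← 0.7·8.929 = 6.250

1 3.463 16.923 40.829
2 2.600 8.292 71.488
3 1.820 4.063 92.950
final: 92.950 6.250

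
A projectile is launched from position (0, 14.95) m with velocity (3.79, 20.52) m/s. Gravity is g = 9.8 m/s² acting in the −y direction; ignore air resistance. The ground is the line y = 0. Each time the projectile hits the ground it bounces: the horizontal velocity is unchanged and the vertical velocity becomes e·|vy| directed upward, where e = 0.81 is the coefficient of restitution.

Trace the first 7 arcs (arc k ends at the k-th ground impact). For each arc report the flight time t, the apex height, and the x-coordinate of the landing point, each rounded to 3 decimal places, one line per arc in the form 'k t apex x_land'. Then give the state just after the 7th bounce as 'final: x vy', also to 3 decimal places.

1 4.821 36.433 18.270
2 4.417 23.904 35.012
3 3.578 15.683 48.573
4 2.898 10.290 59.558
5 2.348 6.751 68.455
6 1.902 4.429 75.662
7 1.540 2.906 81.499
final: 81.499 6.113

Arc 1: start y=14.950, vy=20.520 → t=4.821, apex=36.433, x_land=18.270, impact vy=-26.722
  bounce: vy ← 0.81·26.722 = 21.645
Arc 2: start y=0.000, vy=21.645 → t=4.417, apex=23.904, x_land=35.012, impact vy=-21.645
  bounce: vy ← 0.81·21.645 = 17.533
Arc 3: start y=0.000, vy=17.533 → t=3.578, apex=15.683, x_land=48.573, impact vy=-17.533
  bounce: vy ← 0.81·17.533 = 14.201
Arc 4: start y=0.000, vy=14.201 → t=2.898, apex=10.290, x_land=59.558, impact vy=-14.201
  bounce: vy ← 0.81·14.201 = 11.503
Arc 5: start y=0.000, vy=11.503 → t=2.348, apex=6.751, x_land=68.455, impact vy=-11.503
  bounce: vy ← 0.81·11.503 = 9.318
Arc 6: start y=0.000, vy=9.318 → t=1.902, apex=4.429, x_land=75.662, impact vy=-9.318
  bounce: vy ← 0.81·9.318 = 7.547
Arc 7: start y=0.000, vy=7.547 → t=1.540, apex=2.906, x_land=81.499, impact vy=-7.547
  bounce: vy ← 0.81·7.547 = 6.113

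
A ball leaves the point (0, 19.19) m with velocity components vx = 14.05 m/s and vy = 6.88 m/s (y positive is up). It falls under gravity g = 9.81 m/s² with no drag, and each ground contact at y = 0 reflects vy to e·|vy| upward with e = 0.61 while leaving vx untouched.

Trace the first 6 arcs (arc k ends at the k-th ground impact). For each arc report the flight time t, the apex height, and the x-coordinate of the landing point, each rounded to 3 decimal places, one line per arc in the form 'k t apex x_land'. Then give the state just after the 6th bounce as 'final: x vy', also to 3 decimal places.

1 2.800 21.603 39.339
2 2.560 8.038 75.312
3 1.562 2.991 97.255
4 0.953 1.113 110.640
5 0.581 0.414 118.805
6 0.354 0.154 123.786
final: 123.786 1.061

Arc 1: start y=19.190, vy=6.880 → t=2.800, apex=21.603, x_land=39.339, impact vy=-20.587
  bounce: vy ← 0.61·20.587 = 12.558
Arc 2: start y=0.000, vy=12.558 → t=2.560, apex=8.038, x_land=75.312, impact vy=-12.558
  bounce: vy ← 0.61·12.558 = 7.661
Arc 3: start y=0.000, vy=7.661 → t=1.562, apex=2.991, x_land=97.255, impact vy=-7.661
  bounce: vy ← 0.61·7.661 = 4.673
Arc 4: start y=0.000, vy=4.673 → t=0.953, apex=1.113, x_land=110.640, impact vy=-4.673
  bounce: vy ← 0.61·4.673 = 2.851
Arc 5: start y=0.000, vy=2.851 → t=0.581, apex=0.414, x_land=118.805, impact vy=-2.851
  bounce: vy ← 0.61·2.851 = 1.739
Arc 6: start y=0.000, vy=1.739 → t=0.354, apex=0.154, x_land=123.786, impact vy=-1.739
  bounce: vy ← 0.61·1.739 = 1.061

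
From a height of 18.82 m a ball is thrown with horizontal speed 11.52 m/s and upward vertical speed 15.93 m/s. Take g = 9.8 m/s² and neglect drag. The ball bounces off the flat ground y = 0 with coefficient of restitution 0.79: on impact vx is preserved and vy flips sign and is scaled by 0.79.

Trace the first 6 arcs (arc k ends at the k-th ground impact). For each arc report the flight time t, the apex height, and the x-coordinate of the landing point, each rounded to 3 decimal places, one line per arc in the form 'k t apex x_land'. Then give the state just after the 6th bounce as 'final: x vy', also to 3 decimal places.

1 4.172 31.767 48.058
2 4.023 19.826 94.403
3 3.178 12.373 131.015
4 2.511 7.722 159.939
5 1.983 4.819 182.789
6 1.567 3.008 200.840
final: 200.840 6.066

Arc 1: start y=18.820, vy=15.930 → t=4.172, apex=31.767, x_land=48.058, impact vy=-24.953
  bounce: vy ← 0.79·24.953 = 19.713
Arc 2: start y=0.000, vy=19.713 → t=4.023, apex=19.826, x_land=94.403, impact vy=-19.713
  bounce: vy ← 0.79·19.713 = 15.573
Arc 3: start y=0.000, vy=15.573 → t=3.178, apex=12.373, x_land=131.015, impact vy=-15.573
  bounce: vy ← 0.79·15.573 = 12.303
Arc 4: start y=0.000, vy=12.303 → t=2.511, apex=7.722, x_land=159.939, impact vy=-12.303
  bounce: vy ← 0.79·12.303 = 9.719
Arc 5: start y=0.000, vy=9.719 → t=1.983, apex=4.819, x_land=182.789, impact vy=-9.719
  bounce: vy ← 0.79·9.719 = 7.678
Arc 6: start y=0.000, vy=7.678 → t=1.567, apex=3.008, x_land=200.840, impact vy=-7.678
  bounce: vy ← 0.79·7.678 = 6.066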